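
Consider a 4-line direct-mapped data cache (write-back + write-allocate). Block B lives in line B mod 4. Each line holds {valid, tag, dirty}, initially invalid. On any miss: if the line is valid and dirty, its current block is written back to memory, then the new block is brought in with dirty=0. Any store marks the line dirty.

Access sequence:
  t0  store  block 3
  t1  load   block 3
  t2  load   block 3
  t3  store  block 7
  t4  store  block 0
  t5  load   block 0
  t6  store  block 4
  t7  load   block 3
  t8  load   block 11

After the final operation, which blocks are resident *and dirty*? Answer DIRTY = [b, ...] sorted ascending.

0: W B3 → L3 miss [D]
1: R B3 → L3 hit [D]
2: R B3 → L3 hit [D]
3: W B7 → L3 miss wb→B3 [D]
4: W B0 → L0 miss [D]
5: R B0 → L0 hit [D]
6: W B4 → L0 miss wb→B0 [D]
7: R B3 → L3 miss wb→B7 [-]
8: R B11 → L3 miss [-]

DIRTY = [4]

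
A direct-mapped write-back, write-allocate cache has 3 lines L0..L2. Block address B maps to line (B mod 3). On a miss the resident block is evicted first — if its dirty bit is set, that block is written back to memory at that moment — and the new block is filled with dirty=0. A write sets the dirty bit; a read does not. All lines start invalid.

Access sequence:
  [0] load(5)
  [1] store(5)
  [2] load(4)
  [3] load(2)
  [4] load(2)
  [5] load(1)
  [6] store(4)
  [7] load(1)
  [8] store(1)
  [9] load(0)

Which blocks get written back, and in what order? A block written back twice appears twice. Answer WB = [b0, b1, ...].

0: R B5 -> L2 miss  d=-]
1: W B5 -> L2 hit  d=D]
2: R B4 -> L1 miss  d=-]
3: R B2 -> L2 miss wb->B5  d=-]
4: R B2 -> L2 hit  d=-]
5: R B1 -> L1 miss  d=-]
6: W B4 -> L1 miss  d=D]
7: R B1 -> L1 miss wb->B4  d=-]
8: W B1 -> L1 hit  d=D]
9: R B0 -> L0 miss  d=-]

WB = [5, 4]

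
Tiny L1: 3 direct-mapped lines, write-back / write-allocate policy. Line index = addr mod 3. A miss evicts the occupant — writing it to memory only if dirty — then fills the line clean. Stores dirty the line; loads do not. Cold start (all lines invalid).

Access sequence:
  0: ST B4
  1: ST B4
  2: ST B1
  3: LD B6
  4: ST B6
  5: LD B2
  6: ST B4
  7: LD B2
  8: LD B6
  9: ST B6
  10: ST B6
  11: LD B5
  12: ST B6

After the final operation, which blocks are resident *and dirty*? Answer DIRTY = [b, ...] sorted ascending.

DIRTY = [4, 6]

  0 | W B4 → L1 miss [D]
  1 | W B4 → L1 hit [D]
  2 | W B1 → L1 miss wb→B4 [D]
  3 | R B6 → L0 miss [-]
  4 | W B6 → L0 hit [D]
  5 | R B2 → L2 miss [-]
  6 | W B4 → L1 miss wb→B1 [D]
  7 | R B2 → L2 hit [-]
  8 | R B6 → L0 hit [D]
  9 | W B6 → L0 hit [D]
  10 | W B6 → L0 hit [D]
  11 | R B5 → L2 miss [-]
  12 | W B6 → L0 hit [D]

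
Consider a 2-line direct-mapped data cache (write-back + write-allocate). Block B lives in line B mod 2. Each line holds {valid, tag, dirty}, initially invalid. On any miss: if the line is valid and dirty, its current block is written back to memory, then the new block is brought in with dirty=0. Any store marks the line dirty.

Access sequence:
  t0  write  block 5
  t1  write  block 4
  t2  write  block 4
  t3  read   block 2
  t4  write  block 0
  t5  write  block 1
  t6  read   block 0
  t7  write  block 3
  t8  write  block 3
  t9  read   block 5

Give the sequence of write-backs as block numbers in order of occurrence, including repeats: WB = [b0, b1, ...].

0: W B5 → L1 miss [D]
1: W B4 → L0 miss [D]
2: W B4 → L0 hit [D]
3: R B2 → L0 miss wb→B4 [-]
4: W B0 → L0 miss [D]
5: W B1 → L1 miss wb→B5 [D]
6: R B0 → L0 hit [D]
7: W B3 → L1 miss wb→B1 [D]
8: W B3 → L1 hit [D]
9: R B5 → L1 miss wb→B3 [-]

WB = [4, 5, 1, 3]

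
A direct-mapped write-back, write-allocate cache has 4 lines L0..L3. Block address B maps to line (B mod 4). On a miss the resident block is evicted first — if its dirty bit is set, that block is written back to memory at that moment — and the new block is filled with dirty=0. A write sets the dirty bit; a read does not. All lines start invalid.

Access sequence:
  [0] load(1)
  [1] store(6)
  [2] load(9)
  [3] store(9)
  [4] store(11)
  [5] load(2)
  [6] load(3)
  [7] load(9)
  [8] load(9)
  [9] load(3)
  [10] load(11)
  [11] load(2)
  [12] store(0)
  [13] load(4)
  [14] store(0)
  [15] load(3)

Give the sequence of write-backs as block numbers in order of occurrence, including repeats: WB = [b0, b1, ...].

WB = [6, 11, 0]

  0 | R B1 → L1 miss [-]
  1 | W B6 → L2 miss [D]
  2 | R B9 → L1 miss [-]
  3 | W B9 → L1 hit [D]
  4 | W B11 → L3 miss [D]
  5 | R B2 → L2 miss wb→B6 [-]
  6 | R B3 → L3 miss wb→B11 [-]
  7 | R B9 → L1 hit [D]
  8 | R B9 → L1 hit [D]
  9 | R B3 → L3 hit [-]
  10 | R B11 → L3 miss [-]
  11 | R B2 → L2 hit [-]
  12 | W B0 → L0 miss [D]
  13 | R B4 → L0 miss wb→B0 [-]
  14 | W B0 → L0 miss [D]
  15 | R B3 → L3 miss [-]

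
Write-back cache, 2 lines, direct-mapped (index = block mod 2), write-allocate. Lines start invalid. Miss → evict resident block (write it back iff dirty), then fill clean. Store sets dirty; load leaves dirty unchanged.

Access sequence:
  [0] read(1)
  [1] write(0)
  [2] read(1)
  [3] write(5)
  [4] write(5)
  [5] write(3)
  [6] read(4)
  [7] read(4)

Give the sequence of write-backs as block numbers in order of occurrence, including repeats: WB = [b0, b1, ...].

0: R B1 → L1 miss [-]
1: W B0 → L0 miss [D]
2: R B1 → L1 hit [-]
3: W B5 → L1 miss [D]
4: W B5 → L1 hit [D]
5: W B3 → L1 miss wb→B5 [D]
6: R B4 → L0 miss wb→B0 [-]
7: R B4 → L0 hit [-]

WB = [5, 0]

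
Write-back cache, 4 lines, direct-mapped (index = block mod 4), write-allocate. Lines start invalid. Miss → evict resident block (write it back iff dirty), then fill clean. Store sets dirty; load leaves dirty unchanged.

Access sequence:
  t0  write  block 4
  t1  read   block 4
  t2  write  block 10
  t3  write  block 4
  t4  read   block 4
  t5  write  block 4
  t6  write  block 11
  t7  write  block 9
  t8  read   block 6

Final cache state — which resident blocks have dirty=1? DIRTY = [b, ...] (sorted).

DIRTY = [4, 9, 11]

  0 | W B4 → L0 miss [D]
  1 | R B4 → L0 hit [D]
  2 | W B10 → L2 miss [D]
  3 | W B4 → L0 hit [D]
  4 | R B4 → L0 hit [D]
  5 | W B4 → L0 hit [D]
  6 | W B11 → L3 miss [D]
  7 | W B9 → L1 miss [D]
  8 | R B6 → L2 miss wb→B10 [-]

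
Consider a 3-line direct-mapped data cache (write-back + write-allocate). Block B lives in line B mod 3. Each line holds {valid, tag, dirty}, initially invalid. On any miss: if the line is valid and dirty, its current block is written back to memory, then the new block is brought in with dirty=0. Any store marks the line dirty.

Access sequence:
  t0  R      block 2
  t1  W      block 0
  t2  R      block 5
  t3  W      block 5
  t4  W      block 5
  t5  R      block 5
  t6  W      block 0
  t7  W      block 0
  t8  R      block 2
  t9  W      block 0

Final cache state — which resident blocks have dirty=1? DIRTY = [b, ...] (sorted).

DIRTY = [0]

0: R B2 → L2 miss [-]
1: W B0 → L0 miss [D]
2: R B5 → L2 miss [-]
3: W B5 → L2 hit [D]
4: W B5 → L2 hit [D]
5: R B5 → L2 hit [D]
6: W B0 → L0 hit [D]
7: W B0 → L0 hit [D]
8: R B2 → L2 miss wb→B5 [-]
9: W B0 → L0 hit [D]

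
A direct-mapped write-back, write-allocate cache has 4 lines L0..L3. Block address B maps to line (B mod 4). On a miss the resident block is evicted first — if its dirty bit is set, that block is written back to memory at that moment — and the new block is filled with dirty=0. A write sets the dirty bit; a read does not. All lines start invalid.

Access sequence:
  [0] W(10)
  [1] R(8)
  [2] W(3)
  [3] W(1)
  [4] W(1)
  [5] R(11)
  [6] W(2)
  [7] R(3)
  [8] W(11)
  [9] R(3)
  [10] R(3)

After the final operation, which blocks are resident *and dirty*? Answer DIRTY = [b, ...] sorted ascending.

0: W B10 -> L2 miss  d=D]
1: R B8 -> L0 miss  d=-]
2: W B3 -> L3 miss  d=D]
3: W B1 -> L1 miss  d=D]
4: W B1 -> L1 hit  d=D]
5: R B11 -> L3 miss wb->B3  d=-]
6: W B2 -> L2 miss wb->B10  d=D]
7: R B3 -> L3 miss  d=-]
8: W B11 -> L3 miss  d=D]
9: R B3 -> L3 miss wb->B11  d=-]
10: R B3 -> L3 hit  d=-]

DIRTY = [1, 2]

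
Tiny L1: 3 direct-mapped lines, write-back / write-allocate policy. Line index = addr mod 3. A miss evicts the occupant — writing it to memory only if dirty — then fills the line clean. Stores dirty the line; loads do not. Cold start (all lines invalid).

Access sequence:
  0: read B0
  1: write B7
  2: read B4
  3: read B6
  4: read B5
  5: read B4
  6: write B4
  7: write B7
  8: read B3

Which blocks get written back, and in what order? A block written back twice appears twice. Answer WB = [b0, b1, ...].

WB = [7, 4]

  0 | R B0 → L0 miss [-]
  1 | W B7 → L1 miss [D]
  2 | R B4 → L1 miss wb→B7 [-]
  3 | R B6 → L0 miss [-]
  4 | R B5 → L2 miss [-]
  5 | R B4 → L1 hit [-]
  6 | W B4 → L1 hit [D]
  7 | W B7 → L1 miss wb→B4 [D]
  8 | R B3 → L0 miss [-]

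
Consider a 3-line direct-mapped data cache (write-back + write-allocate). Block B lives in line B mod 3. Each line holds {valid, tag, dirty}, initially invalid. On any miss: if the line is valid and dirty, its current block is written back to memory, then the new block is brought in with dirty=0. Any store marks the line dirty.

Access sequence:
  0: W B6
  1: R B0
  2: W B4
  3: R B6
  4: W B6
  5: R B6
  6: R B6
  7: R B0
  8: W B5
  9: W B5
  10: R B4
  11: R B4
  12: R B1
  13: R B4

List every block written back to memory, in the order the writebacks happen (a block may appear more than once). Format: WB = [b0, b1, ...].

  0 | W B6 → L0 miss [D]
  1 | R B0 → L0 miss wb→B6 [-]
  2 | W B4 → L1 miss [D]
  3 | R B6 → L0 miss [-]
  4 | W B6 → L0 hit [D]
  5 | R B6 → L0 hit [D]
  6 | R B6 → L0 hit [D]
  7 | R B0 → L0 miss wb→B6 [-]
  8 | W B5 → L2 miss [D]
  9 | W B5 → L2 hit [D]
  10 | R B4 → L1 hit [D]
  11 | R B4 → L1 hit [D]
  12 | R B1 → L1 miss wb→B4 [-]
  13 | R B4 → L1 miss [-]

WB = [6, 6, 4]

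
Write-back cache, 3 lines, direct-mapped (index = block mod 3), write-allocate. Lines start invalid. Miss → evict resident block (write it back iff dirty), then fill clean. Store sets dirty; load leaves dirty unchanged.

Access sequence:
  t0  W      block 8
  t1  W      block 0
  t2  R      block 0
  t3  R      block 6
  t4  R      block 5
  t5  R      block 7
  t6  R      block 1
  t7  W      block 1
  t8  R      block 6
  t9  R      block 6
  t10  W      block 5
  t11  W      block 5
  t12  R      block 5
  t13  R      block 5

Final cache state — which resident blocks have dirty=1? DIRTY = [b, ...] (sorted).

0: W B8 → L2 miss [D]
1: W B0 → L0 miss [D]
2: R B0 → L0 hit [D]
3: R B6 → L0 miss wb→B0 [-]
4: R B5 → L2 miss wb→B8 [-]
5: R B7 → L1 miss [-]
6: R B1 → L1 miss [-]
7: W B1 → L1 hit [D]
8: R B6 → L0 hit [-]
9: R B6 → L0 hit [-]
10: W B5 → L2 hit [D]
11: W B5 → L2 hit [D]
12: R B5 → L2 hit [D]
13: R B5 → L2 hit [D]

DIRTY = [1, 5]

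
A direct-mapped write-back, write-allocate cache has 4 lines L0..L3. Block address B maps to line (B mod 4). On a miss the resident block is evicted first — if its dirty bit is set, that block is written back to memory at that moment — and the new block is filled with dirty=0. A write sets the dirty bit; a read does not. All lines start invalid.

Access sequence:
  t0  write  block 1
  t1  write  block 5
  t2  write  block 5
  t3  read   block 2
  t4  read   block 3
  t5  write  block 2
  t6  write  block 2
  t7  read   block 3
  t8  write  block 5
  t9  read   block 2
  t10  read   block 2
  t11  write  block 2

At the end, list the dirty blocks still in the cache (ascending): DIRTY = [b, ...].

0: W B1 → L1 miss [D]
1: W B5 → L1 miss wb→B1 [D]
2: W B5 → L1 hit [D]
3: R B2 → L2 miss [-]
4: R B3 → L3 miss [-]
5: W B2 → L2 hit [D]
6: W B2 → L2 hit [D]
7: R B3 → L3 hit [-]
8: W B5 → L1 hit [D]
9: R B2 → L2 hit [D]
10: R B2 → L2 hit [D]
11: W B2 → L2 hit [D]

DIRTY = [2, 5]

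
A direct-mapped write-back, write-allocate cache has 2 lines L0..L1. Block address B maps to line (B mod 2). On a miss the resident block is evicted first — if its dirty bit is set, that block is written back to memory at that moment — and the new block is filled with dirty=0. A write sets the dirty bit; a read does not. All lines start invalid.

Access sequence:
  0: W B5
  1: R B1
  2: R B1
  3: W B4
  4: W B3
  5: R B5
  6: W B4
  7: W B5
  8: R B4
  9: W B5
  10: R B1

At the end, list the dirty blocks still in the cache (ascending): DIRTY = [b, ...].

DIRTY = [4]

0: W B5 -> L1 miss  d=D]
1: R B1 -> L1 miss wb->B5  d=-]
2: R B1 -> L1 hit  d=-]
3: W B4 -> L0 miss  d=D]
4: W B3 -> L1 miss  d=D]
5: R B5 -> L1 miss wb->B3  d=-]
6: W B4 -> L0 hit  d=D]
7: W B5 -> L1 hit  d=D]
8: R B4 -> L0 hit  d=D]
9: W B5 -> L1 hit  d=D]
10: R B1 -> L1 miss wb->B5  d=-]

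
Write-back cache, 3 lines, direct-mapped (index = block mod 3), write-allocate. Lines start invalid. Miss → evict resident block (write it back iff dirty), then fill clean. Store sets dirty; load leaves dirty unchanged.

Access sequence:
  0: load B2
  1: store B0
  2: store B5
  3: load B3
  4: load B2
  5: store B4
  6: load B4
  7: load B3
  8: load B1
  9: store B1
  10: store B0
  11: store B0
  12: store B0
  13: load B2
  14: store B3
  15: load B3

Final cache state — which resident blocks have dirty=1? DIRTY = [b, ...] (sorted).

0: R B2 → L2 miss [-]
1: W B0 → L0 miss [D]
2: W B5 → L2 miss [D]
3: R B3 → L0 miss wb→B0 [-]
4: R B2 → L2 miss wb→B5 [-]
5: W B4 → L1 miss [D]
6: R B4 → L1 hit [D]
7: R B3 → L0 hit [-]
8: R B1 → L1 miss wb→B4 [-]
9: W B1 → L1 hit [D]
10: W B0 → L0 miss [D]
11: W B0 → L0 hit [D]
12: W B0 → L0 hit [D]
13: R B2 → L2 hit [-]
14: W B3 → L0 miss wb→B0 [D]
15: R B3 → L0 hit [D]

DIRTY = [1, 3]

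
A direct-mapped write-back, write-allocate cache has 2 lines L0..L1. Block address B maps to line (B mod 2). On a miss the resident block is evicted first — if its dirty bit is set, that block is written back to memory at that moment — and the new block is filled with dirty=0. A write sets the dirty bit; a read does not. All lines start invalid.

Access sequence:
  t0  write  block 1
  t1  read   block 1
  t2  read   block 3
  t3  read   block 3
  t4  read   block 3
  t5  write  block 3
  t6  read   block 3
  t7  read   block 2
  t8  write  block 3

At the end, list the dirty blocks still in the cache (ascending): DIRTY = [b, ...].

0: W B1 → L1 miss [D]
1: R B1 → L1 hit [D]
2: R B3 → L1 miss wb→B1 [-]
3: R B3 → L1 hit [-]
4: R B3 → L1 hit [-]
5: W B3 → L1 hit [D]
6: R B3 → L1 hit [D]
7: R B2 → L0 miss [-]
8: W B3 → L1 hit [D]

DIRTY = [3]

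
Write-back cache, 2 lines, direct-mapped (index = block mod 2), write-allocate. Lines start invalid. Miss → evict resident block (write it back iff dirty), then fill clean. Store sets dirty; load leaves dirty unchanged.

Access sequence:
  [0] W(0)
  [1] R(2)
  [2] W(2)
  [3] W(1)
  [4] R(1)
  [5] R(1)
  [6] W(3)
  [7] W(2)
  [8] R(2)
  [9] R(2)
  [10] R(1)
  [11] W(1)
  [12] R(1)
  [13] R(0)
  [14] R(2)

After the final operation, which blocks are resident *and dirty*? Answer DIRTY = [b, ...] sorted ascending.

  0 | W B0 → L0 miss [D]
  1 | R B2 → L0 miss wb→B0 [-]
  2 | W B2 → L0 hit [D]
  3 | W B1 → L1 miss [D]
  4 | R B1 → L1 hit [D]
  5 | R B1 → L1 hit [D]
  6 | W B3 → L1 miss wb→B1 [D]
  7 | W B2 → L0 hit [D]
  8 | R B2 → L0 hit [D]
  9 | R B2 → L0 hit [D]
  10 | R B1 → L1 miss wb→B3 [-]
  11 | W B1 → L1 hit [D]
  12 | R B1 → L1 hit [D]
  13 | R B0 → L0 miss wb→B2 [-]
  14 | R B2 → L0 miss [-]

DIRTY = [1]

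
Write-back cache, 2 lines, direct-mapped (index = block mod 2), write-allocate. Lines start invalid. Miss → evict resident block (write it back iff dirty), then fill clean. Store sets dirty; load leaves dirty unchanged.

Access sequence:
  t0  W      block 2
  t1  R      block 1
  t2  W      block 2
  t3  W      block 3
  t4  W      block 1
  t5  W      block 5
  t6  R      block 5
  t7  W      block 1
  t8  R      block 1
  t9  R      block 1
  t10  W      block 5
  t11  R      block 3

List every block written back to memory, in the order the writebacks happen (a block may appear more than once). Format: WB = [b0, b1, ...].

0: W B2 → L0 miss [D]
1: R B1 → L1 miss [-]
2: W B2 → L0 hit [D]
3: W B3 → L1 miss [D]
4: W B1 → L1 miss wb→B3 [D]
5: W B5 → L1 miss wb→B1 [D]
6: R B5 → L1 hit [D]
7: W B1 → L1 miss wb→B5 [D]
8: R B1 → L1 hit [D]
9: R B1 → L1 hit [D]
10: W B5 → L1 miss wb→B1 [D]
11: R B3 → L1 miss wb→B5 [-]

WB = [3, 1, 5, 1, 5]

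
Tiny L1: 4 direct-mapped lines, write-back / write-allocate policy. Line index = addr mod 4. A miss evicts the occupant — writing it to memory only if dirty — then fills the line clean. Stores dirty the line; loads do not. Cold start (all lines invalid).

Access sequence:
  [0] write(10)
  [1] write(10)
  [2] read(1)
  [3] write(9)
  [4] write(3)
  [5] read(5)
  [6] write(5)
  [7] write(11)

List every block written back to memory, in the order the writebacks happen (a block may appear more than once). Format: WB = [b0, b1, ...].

WB = [9, 3]

  0 | W B10 → L2 miss [D]
  1 | W B10 → L2 hit [D]
  2 | R B1 → L1 miss [-]
  3 | W B9 → L1 miss [D]
  4 | W B3 → L3 miss [D]
  5 | R B5 → L1 miss wb→B9 [-]
  6 | W B5 → L1 hit [D]
  7 | W B11 → L3 miss wb→B3 [D]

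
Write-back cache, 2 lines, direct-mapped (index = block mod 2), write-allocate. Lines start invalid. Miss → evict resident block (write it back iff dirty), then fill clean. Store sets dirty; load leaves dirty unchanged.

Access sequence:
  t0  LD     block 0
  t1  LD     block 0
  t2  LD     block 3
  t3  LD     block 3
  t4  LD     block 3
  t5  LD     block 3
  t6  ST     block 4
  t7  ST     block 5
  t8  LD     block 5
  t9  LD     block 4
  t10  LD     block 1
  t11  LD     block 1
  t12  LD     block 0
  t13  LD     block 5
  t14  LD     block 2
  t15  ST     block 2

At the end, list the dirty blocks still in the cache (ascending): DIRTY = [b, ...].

  0 | R B0 → L0 miss [-]
  1 | R B0 → L0 hit [-]
  2 | R B3 → L1 miss [-]
  3 | R B3 → L1 hit [-]
  4 | R B3 → L1 hit [-]
  5 | R B3 → L1 hit [-]
  6 | W B4 → L0 miss [D]
  7 | W B5 → L1 miss [D]
  8 | R B5 → L1 hit [D]
  9 | R B4 → L0 hit [D]
  10 | R B1 → L1 miss wb→B5 [-]
  11 | R B1 → L1 hit [-]
  12 | R B0 → L0 miss wb→B4 [-]
  13 | R B5 → L1 miss [-]
  14 | R B2 → L0 miss [-]
  15 | W B2 → L0 hit [D]

DIRTY = [2]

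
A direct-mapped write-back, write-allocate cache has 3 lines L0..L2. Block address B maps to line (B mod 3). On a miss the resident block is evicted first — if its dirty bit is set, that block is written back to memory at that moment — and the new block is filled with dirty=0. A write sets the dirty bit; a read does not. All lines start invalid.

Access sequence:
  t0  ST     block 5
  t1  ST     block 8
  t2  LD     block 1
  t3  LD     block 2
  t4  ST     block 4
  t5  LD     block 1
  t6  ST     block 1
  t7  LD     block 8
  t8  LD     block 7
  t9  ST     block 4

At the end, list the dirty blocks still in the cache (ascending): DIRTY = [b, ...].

0: W B5 -> L2 miss  d=D]
1: W B8 -> L2 miss wb->B5  d=D]
2: R B1 -> L1 miss  d=-]
3: R B2 -> L2 miss wb->B8  d=-]
4: W B4 -> L1 miss  d=D]
5: R B1 -> L1 miss wb->B4  d=-]
6: W B1 -> L1 hit  d=D]
7: R B8 -> L2 miss  d=-]
8: R B7 -> L1 miss wb->B1  d=-]
9: W B4 -> L1 miss  d=D]

DIRTY = [4]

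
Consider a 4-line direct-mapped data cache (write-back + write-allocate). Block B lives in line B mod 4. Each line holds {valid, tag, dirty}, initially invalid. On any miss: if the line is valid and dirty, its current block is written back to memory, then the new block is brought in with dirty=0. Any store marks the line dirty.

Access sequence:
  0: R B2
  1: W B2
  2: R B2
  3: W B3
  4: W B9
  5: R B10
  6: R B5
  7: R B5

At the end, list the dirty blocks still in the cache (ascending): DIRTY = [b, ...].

DIRTY = [3]

  0 | R B2 → L2 miss [-]
  1 | W B2 → L2 hit [D]
  2 | R B2 → L2 hit [D]
  3 | W B3 → L3 miss [D]
  4 | W B9 → L1 miss [D]
  5 | R B10 → L2 miss wb→B2 [-]
  6 | R B5 → L1 miss wb→B9 [-]
  7 | R B5 → L1 hit [-]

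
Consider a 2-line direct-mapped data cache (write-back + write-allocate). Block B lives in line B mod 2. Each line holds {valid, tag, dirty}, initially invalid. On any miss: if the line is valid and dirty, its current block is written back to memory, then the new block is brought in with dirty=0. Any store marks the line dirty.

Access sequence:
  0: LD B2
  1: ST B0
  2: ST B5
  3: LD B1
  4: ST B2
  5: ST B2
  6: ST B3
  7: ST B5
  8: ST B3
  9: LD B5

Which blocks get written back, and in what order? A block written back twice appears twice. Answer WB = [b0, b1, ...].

WB = [5, 0, 3, 5, 3]

0: R B2 -> L0 miss  d=-]
1: W B0 -> L0 miss  d=D]
2: W B5 -> L1 miss  d=D]
3: R B1 -> L1 miss wb->B5  d=-]
4: W B2 -> L0 miss wb->B0  d=D]
5: W B2 -> L0 hit  d=D]
6: W B3 -> L1 miss  d=D]
7: W B5 -> L1 miss wb->B3  d=D]
8: W B3 -> L1 miss wb->B5  d=D]
9: R B5 -> L1 miss wb->B3  d=-]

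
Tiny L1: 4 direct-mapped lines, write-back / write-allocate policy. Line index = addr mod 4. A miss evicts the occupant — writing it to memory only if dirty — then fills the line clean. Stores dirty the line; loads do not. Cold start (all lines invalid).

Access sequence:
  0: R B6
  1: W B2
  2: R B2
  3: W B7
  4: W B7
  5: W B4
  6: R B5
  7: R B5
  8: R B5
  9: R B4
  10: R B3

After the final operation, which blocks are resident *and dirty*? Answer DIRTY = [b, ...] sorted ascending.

DIRTY = [2, 4]

0: R B6 → L2 miss [-]
1: W B2 → L2 miss [D]
2: R B2 → L2 hit [D]
3: W B7 → L3 miss [D]
4: W B7 → L3 hit [D]
5: W B4 → L0 miss [D]
6: R B5 → L1 miss [-]
7: R B5 → L1 hit [-]
8: R B5 → L1 hit [-]
9: R B4 → L0 hit [D]
10: R B3 → L3 miss wb→B7 [-]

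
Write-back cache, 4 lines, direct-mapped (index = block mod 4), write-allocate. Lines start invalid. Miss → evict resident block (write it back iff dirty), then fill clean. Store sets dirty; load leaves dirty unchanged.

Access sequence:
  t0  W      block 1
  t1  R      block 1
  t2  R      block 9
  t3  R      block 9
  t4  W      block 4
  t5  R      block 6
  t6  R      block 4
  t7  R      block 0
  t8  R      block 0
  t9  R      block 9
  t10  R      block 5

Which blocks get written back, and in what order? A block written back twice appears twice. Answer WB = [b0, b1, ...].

WB = [1, 4]

0: W B1 → L1 miss [D]
1: R B1 → L1 hit [D]
2: R B9 → L1 miss wb→B1 [-]
3: R B9 → L1 hit [-]
4: W B4 → L0 miss [D]
5: R B6 → L2 miss [-]
6: R B4 → L0 hit [D]
7: R B0 → L0 miss wb→B4 [-]
8: R B0 → L0 hit [-]
9: R B9 → L1 hit [-]
10: R B5 → L1 miss [-]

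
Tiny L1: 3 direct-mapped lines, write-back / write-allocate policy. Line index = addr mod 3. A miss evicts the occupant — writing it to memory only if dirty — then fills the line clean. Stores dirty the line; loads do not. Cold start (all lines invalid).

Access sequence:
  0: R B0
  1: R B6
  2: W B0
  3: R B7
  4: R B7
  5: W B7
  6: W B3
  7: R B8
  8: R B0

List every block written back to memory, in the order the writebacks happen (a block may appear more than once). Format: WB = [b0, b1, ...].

WB = [0, 3]

  0 | R B0 → L0 miss [-]
  1 | R B6 → L0 miss [-]
  2 | W B0 → L0 miss [D]
  3 | R B7 → L1 miss [-]
  4 | R B7 → L1 hit [-]
  5 | W B7 → L1 hit [D]
  6 | W B3 → L0 miss wb→B0 [D]
  7 | R B8 → L2 miss [-]
  8 | R B0 → L0 miss wb→B3 [-]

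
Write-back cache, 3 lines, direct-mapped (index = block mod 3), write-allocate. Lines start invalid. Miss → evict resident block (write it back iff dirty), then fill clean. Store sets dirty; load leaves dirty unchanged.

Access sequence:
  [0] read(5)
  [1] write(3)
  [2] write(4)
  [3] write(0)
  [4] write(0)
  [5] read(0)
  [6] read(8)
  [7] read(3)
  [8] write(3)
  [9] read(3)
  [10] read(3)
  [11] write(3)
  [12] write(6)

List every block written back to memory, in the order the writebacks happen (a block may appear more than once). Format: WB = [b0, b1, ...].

0: R B5 → L2 miss [-]
1: W B3 → L0 miss [D]
2: W B4 → L1 miss [D]
3: W B0 → L0 miss wb→B3 [D]
4: W B0 → L0 hit [D]
5: R B0 → L0 hit [D]
6: R B8 → L2 miss [-]
7: R B3 → L0 miss wb→B0 [-]
8: W B3 → L0 hit [D]
9: R B3 → L0 hit [D]
10: R B3 → L0 hit [D]
11: W B3 → L0 hit [D]
12: W B6 → L0 miss wb→B3 [D]

WB = [3, 0, 3]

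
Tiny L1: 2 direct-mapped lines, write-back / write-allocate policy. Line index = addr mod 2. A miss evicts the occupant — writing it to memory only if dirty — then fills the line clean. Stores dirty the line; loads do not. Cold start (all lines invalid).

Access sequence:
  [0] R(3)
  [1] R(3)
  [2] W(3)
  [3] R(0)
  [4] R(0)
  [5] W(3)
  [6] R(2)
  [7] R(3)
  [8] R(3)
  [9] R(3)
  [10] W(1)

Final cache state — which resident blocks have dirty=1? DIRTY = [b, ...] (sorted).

DIRTY = [1]

0: R B3 -> L1 miss  d=-]
1: R B3 -> L1 hit  d=-]
2: W B3 -> L1 hit  d=D]
3: R B0 -> L0 miss  d=-]
4: R B0 -> L0 hit  d=-]
5: W B3 -> L1 hit  d=D]
6: R B2 -> L0 miss  d=-]
7: R B3 -> L1 hit  d=D]
8: R B3 -> L1 hit  d=D]
9: R B3 -> L1 hit  d=D]
10: W B1 -> L1 miss wb->B3  d=D]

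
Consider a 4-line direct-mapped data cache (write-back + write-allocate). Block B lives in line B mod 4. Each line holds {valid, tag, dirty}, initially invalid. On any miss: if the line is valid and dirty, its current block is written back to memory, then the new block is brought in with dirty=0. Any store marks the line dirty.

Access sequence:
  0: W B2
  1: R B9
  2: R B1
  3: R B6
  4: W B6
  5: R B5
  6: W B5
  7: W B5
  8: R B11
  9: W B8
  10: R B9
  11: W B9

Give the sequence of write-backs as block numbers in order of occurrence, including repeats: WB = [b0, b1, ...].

WB = [2, 5]

0: W B2 → L2 miss [D]
1: R B9 → L1 miss [-]
2: R B1 → L1 miss [-]
3: R B6 → L2 miss wb→B2 [-]
4: W B6 → L2 hit [D]
5: R B5 → L1 miss [-]
6: W B5 → L1 hit [D]
7: W B5 → L1 hit [D]
8: R B11 → L3 miss [-]
9: W B8 → L0 miss [D]
10: R B9 → L1 miss wb→B5 [-]
11: W B9 → L1 hit [D]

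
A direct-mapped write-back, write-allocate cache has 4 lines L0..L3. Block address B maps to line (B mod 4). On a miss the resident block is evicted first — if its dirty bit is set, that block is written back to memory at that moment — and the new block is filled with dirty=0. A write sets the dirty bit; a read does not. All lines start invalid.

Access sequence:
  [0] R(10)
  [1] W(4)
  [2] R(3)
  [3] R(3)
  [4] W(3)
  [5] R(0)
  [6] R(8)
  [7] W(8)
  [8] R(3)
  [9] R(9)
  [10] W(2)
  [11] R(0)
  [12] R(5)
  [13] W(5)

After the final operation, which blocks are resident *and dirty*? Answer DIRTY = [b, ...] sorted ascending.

DIRTY = [2, 3, 5]

0: R B10 → L2 miss [-]
1: W B4 → L0 miss [D]
2: R B3 → L3 miss [-]
3: R B3 → L3 hit [-]
4: W B3 → L3 hit [D]
5: R B0 → L0 miss wb→B4 [-]
6: R B8 → L0 miss [-]
7: W B8 → L0 hit [D]
8: R B3 → L3 hit [D]
9: R B9 → L1 miss [-]
10: W B2 → L2 miss [D]
11: R B0 → L0 miss wb→B8 [-]
12: R B5 → L1 miss [-]
13: W B5 → L1 hit [D]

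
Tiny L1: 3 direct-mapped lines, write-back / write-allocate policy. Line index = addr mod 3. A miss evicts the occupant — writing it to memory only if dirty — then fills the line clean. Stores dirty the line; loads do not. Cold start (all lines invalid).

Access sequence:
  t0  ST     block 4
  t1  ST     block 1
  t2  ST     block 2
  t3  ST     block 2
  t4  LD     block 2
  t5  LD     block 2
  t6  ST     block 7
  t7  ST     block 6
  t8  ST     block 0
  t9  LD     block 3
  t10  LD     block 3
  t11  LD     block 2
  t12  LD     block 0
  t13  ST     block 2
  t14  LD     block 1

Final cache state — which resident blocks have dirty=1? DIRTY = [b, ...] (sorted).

0: W B4 -> L1 miss  d=D]
1: W B1 -> L1 miss wb->B4  d=D]
2: W B2 -> L2 miss  d=D]
3: W B2 -> L2 hit  d=D]
4: R B2 -> L2 hit  d=D]
5: R B2 -> L2 hit  d=D]
6: W B7 -> L1 miss wb->B1  d=D]
7: W B6 -> L0 miss  d=D]
8: W B0 -> L0 miss wb->B6  d=D]
9: R B3 -> L0 miss wb->B0  d=-]
10: R B3 -> L0 hit  d=-]
11: R B2 -> L2 hit  d=D]
12: R B0 -> L0 miss  d=-]
13: W B2 -> L2 hit  d=D]
14: R B1 -> L1 miss wb->B7  d=-]

DIRTY = [2]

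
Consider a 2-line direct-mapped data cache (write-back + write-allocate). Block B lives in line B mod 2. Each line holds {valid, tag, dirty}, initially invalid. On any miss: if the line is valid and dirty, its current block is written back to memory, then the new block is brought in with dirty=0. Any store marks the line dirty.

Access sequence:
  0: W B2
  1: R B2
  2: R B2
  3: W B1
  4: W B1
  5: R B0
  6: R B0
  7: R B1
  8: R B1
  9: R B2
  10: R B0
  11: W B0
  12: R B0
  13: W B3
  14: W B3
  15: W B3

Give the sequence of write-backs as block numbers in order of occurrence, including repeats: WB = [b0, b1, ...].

WB = [2, 1]

  0 | W B2 → L0 miss [D]
  1 | R B2 → L0 hit [D]
  2 | R B2 → L0 hit [D]
  3 | W B1 → L1 miss [D]
  4 | W B1 → L1 hit [D]
  5 | R B0 → L0 miss wb→B2 [-]
  6 | R B0 → L0 hit [-]
  7 | R B1 → L1 hit [D]
  8 | R B1 → L1 hit [D]
  9 | R B2 → L0 miss [-]
  10 | R B0 → L0 miss [-]
  11 | W B0 → L0 hit [D]
  12 | R B0 → L0 hit [D]
  13 | W B3 → L1 miss wb→B1 [D]
  14 | W B3 → L1 hit [D]
  15 | W B3 → L1 hit [D]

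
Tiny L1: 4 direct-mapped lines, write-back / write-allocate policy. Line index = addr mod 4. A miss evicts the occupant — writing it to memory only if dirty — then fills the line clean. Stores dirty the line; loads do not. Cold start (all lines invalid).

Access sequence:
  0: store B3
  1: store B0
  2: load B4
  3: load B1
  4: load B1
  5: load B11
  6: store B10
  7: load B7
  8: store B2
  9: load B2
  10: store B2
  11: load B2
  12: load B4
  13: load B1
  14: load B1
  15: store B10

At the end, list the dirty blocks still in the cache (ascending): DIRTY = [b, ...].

DIRTY = [10]

  0 | W B3 → L3 miss [D]
  1 | W B0 → L0 miss [D]
  2 | R B4 → L0 miss wb→B0 [-]
  3 | R B1 → L1 miss [-]
  4 | R B1 → L1 hit [-]
  5 | R B11 → L3 miss wb→B3 [-]
  6 | W B10 → L2 miss [D]
  7 | R B7 → L3 miss [-]
  8 | W B2 → L2 miss wb→B10 [D]
  9 | R B2 → L2 hit [D]
  10 | W B2 → L2 hit [D]
  11 | R B2 → L2 hit [D]
  12 | R B4 → L0 hit [-]
  13 | R B1 → L1 hit [-]
  14 | R B1 → L1 hit [-]
  15 | W B10 → L2 miss wb→B2 [D]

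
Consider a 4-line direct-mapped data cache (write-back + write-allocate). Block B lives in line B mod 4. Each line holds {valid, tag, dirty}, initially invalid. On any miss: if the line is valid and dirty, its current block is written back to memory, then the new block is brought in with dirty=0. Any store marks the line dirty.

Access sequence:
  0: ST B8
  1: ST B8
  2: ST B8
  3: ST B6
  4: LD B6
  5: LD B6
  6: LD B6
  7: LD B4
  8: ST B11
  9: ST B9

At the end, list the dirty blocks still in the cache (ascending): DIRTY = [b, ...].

0: W B8 → L0 miss [D]
1: W B8 → L0 hit [D]
2: W B8 → L0 hit [D]
3: W B6 → L2 miss [D]
4: R B6 → L2 hit [D]
5: R B6 → L2 hit [D]
6: R B6 → L2 hit [D]
7: R B4 → L0 miss wb→B8 [-]
8: W B11 → L3 miss [D]
9: W B9 → L1 miss [D]

DIRTY = [6, 9, 11]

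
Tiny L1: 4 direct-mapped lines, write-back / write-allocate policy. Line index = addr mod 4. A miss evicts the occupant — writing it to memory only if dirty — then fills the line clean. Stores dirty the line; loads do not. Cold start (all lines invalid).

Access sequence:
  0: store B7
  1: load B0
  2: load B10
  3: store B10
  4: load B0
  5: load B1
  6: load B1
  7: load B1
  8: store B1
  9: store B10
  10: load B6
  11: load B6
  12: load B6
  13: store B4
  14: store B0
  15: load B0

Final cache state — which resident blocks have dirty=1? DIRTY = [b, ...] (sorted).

0: W B7 -> L3 miss  d=D]
1: R B0 -> L0 miss  d=-]
2: R B10 -> L2 miss  d=-]
3: W B10 -> L2 hit  d=D]
4: R B0 -> L0 hit  d=-]
5: R B1 -> L1 miss  d=-]
6: R B1 -> L1 hit  d=-]
7: R B1 -> L1 hit  d=-]
8: W B1 -> L1 hit  d=D]
9: W B10 -> L2 hit  d=D]
10: R B6 -> L2 miss wb->B10  d=-]
11: R B6 -> L2 hit  d=-]
12: R B6 -> L2 hit  d=-]
13: W B4 -> L0 miss  d=D]
14: W B0 -> L0 miss wb->B4  d=D]
15: R B0 -> L0 hit  d=D]

DIRTY = [0, 1, 7]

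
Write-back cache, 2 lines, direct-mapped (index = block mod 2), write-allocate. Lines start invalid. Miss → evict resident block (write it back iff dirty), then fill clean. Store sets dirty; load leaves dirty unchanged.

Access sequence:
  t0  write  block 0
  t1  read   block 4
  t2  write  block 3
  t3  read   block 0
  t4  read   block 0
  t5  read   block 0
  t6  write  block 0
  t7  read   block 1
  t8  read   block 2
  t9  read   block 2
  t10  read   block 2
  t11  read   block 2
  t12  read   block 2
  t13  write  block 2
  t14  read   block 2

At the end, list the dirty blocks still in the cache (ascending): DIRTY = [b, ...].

0: W B0 → L0 miss [D]
1: R B4 → L0 miss wb→B0 [-]
2: W B3 → L1 miss [D]
3: R B0 → L0 miss [-]
4: R B0 → L0 hit [-]
5: R B0 → L0 hit [-]
6: W B0 → L0 hit [D]
7: R B1 → L1 miss wb→B3 [-]
8: R B2 → L0 miss wb→B0 [-]
9: R B2 → L0 hit [-]
10: R B2 → L0 hit [-]
11: R B2 → L0 hit [-]
12: R B2 → L0 hit [-]
13: W B2 → L0 hit [D]
14: R B2 → L0 hit [D]

DIRTY = [2]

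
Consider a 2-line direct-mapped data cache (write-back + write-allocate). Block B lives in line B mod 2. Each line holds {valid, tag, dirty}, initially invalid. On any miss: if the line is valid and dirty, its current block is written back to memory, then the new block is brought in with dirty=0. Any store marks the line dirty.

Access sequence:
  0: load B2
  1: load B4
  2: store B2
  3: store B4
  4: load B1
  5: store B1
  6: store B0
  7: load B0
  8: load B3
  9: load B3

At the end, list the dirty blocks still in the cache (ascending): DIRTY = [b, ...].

0: R B2 -> L0 miss  d=-]
1: R B4 -> L0 miss  d=-]
2: W B2 -> L0 miss  d=D]
3: W B4 -> L0 miss wb->B2  d=D]
4: R B1 -> L1 miss  d=-]
5: W B1 -> L1 hit  d=D]
6: W B0 -> L0 miss wb->B4  d=D]
7: R B0 -> L0 hit  d=D]
8: R B3 -> L1 miss wb->B1  d=-]
9: R B3 -> L1 hit  d=-]

DIRTY = [0]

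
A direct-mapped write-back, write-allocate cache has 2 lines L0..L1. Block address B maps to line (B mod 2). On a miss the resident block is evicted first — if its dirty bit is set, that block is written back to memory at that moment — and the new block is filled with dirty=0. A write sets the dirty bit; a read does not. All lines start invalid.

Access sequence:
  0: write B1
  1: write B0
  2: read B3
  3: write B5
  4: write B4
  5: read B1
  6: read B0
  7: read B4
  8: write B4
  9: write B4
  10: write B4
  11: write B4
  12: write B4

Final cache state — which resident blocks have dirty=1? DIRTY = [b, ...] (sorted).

DIRTY = [4]

  0 | W B1 → L1 miss [D]
  1 | W B0 → L0 miss [D]
  2 | R B3 → L1 miss wb→B1 [-]
  3 | W B5 → L1 miss [D]
  4 | W B4 → L0 miss wb→B0 [D]
  5 | R B1 → L1 miss wb→B5 [-]
  6 | R B0 → L0 miss wb→B4 [-]
  7 | R B4 → L0 miss [-]
  8 | W B4 → L0 hit [D]
  9 | W B4 → L0 hit [D]
  10 | W B4 → L0 hit [D]
  11 | W B4 → L0 hit [D]
  12 | W B4 → L0 hit [D]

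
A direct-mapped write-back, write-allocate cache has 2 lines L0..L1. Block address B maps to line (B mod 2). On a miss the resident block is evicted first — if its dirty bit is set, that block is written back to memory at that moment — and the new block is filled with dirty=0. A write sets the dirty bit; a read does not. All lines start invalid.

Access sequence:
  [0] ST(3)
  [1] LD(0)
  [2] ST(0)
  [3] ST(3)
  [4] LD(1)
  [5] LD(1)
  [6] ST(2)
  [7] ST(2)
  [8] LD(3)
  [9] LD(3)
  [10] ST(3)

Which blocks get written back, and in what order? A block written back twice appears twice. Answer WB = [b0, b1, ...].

0: W B3 -> L1 miss  d=D]
1: R B0 -> L0 miss  d=-]
2: W B0 -> L0 hit  d=D]
3: W B3 -> L1 hit  d=D]
4: R B1 -> L1 miss wb->B3  d=-]
5: R B1 -> L1 hit  d=-]
6: W B2 -> L0 miss wb->B0  d=D]
7: W B2 -> L0 hit  d=D]
8: R B3 -> L1 miss  d=-]
9: R B3 -> L1 hit  d=-]
10: W B3 -> L1 hit  d=D]

WB = [3, 0]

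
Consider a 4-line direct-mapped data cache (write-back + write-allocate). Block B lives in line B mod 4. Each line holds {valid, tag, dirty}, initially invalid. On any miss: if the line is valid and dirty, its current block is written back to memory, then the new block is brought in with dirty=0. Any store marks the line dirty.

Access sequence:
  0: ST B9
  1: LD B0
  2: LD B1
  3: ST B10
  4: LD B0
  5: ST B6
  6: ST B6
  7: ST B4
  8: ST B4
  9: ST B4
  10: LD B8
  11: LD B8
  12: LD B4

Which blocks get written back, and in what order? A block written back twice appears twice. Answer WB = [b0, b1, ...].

WB = [9, 10, 4]

0: W B9 -> L1 miss  d=D]
1: R B0 -> L0 miss  d=-]
2: R B1 -> L1 miss wb->B9  d=-]
3: W B10 -> L2 miss  d=D]
4: R B0 -> L0 hit  d=-]
5: W B6 -> L2 miss wb->B10  d=D]
6: W B6 -> L2 hit  d=D]
7: W B4 -> L0 miss  d=D]
8: W B4 -> L0 hit  d=D]
9: W B4 -> L0 hit  d=D]
10: R B8 -> L0 miss wb->B4  d=-]
11: R B8 -> L0 hit  d=-]
12: R B4 -> L0 miss  d=-]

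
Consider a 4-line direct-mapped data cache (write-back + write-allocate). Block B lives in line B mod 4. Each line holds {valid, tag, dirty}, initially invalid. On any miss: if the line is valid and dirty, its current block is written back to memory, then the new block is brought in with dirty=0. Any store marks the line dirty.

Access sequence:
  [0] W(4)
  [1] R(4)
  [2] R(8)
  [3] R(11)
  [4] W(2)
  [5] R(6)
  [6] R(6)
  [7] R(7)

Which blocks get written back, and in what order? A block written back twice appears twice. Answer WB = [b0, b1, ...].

0: W B4 → L0 miss [D]
1: R B4 → L0 hit [D]
2: R B8 → L0 miss wb→B4 [-]
3: R B11 → L3 miss [-]
4: W B2 → L2 miss [D]
5: R B6 → L2 miss wb→B2 [-]
6: R B6 → L2 hit [-]
7: R B7 → L3 miss [-]

WB = [4, 2]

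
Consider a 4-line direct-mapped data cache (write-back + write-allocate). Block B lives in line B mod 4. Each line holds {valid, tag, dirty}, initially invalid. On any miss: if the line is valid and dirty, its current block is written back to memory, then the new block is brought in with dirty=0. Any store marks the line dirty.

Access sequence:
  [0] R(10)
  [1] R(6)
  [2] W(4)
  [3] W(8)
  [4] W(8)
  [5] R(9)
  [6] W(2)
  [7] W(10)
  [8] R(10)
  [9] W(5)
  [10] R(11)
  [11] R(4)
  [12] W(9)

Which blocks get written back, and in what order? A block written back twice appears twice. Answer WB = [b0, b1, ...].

WB = [4, 2, 8, 5]

0: R B10 -> L2 miss  d=-]
1: R B6 -> L2 miss  d=-]
2: W B4 -> L0 miss  d=D]
3: W B8 -> L0 miss wb->B4  d=D]
4: W B8 -> L0 hit  d=D]
5: R B9 -> L1 miss  d=-]
6: W B2 -> L2 miss  d=D]
7: W B10 -> L2 miss wb->B2  d=D]
8: R B10 -> L2 hit  d=D]
9: W B5 -> L1 miss  d=D]
10: R B11 -> L3 miss  d=-]
11: R B4 -> L0 miss wb->B8  d=-]
12: W B9 -> L1 miss wb->B5  d=D]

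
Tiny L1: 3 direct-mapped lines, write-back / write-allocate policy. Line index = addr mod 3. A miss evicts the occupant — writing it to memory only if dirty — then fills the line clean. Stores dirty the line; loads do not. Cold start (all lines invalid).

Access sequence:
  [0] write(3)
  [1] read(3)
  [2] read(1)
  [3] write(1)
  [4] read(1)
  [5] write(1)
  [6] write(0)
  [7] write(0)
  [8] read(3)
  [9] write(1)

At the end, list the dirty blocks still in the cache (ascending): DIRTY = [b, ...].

0: W B3 -> L0 miss  d=D]
1: R B3 -> L0 hit  d=D]
2: R B1 -> L1 miss  d=-]
3: W B1 -> L1 hit  d=D]
4: R B1 -> L1 hit  d=D]
5: W B1 -> L1 hit  d=D]
6: W B0 -> L0 miss wb->B3  d=D]
7: W B0 -> L0 hit  d=D]
8: R B3 -> L0 miss wb->B0  d=-]
9: W B1 -> L1 hit  d=D]

DIRTY = [1]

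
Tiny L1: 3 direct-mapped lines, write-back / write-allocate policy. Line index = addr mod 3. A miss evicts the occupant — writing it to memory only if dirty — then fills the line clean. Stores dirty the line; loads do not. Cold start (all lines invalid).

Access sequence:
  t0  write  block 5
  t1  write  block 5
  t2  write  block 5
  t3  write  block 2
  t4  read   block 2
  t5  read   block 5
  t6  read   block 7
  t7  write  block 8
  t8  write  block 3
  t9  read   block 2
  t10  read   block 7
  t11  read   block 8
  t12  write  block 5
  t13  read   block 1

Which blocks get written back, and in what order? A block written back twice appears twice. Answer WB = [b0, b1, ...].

WB = [5, 2, 8]

0: W B5 → L2 miss [D]
1: W B5 → L2 hit [D]
2: W B5 → L2 hit [D]
3: W B2 → L2 miss wb→B5 [D]
4: R B2 → L2 hit [D]
5: R B5 → L2 miss wb→B2 [-]
6: R B7 → L1 miss [-]
7: W B8 → L2 miss [D]
8: W B3 → L0 miss [D]
9: R B2 → L2 miss wb→B8 [-]
10: R B7 → L1 hit [-]
11: R B8 → L2 miss [-]
12: W B5 → L2 miss [D]
13: R B1 → L1 miss [-]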